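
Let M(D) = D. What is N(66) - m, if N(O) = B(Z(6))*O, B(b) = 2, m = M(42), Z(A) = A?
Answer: 90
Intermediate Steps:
m = 42
N(O) = 2*O
N(66) - m = 2*66 - 1*42 = 132 - 42 = 90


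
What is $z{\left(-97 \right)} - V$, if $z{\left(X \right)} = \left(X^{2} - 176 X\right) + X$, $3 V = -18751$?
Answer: $\frac{97903}{3} \approx 32634.0$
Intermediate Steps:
$V = - \frac{18751}{3}$ ($V = \frac{1}{3} \left(-18751\right) = - \frac{18751}{3} \approx -6250.3$)
$z{\left(X \right)} = X^{2} - 175 X$
$z{\left(-97 \right)} - V = - 97 \left(-175 - 97\right) - - \frac{18751}{3} = \left(-97\right) \left(-272\right) + \frac{18751}{3} = 26384 + \frac{18751}{3} = \frac{97903}{3}$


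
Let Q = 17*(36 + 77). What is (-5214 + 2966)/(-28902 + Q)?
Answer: 2248/26981 ≈ 0.083318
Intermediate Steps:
Q = 1921 (Q = 17*113 = 1921)
(-5214 + 2966)/(-28902 + Q) = (-5214 + 2966)/(-28902 + 1921) = -2248/(-26981) = -2248*(-1/26981) = 2248/26981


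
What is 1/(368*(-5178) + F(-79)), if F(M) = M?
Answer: -1/1905583 ≈ -5.2477e-7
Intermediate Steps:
1/(368*(-5178) + F(-79)) = 1/(368*(-5178) - 79) = 1/(-1905504 - 79) = 1/(-1905583) = -1/1905583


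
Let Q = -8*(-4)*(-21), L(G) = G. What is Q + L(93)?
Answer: -579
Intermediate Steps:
Q = -672 (Q = 32*(-21) = -672)
Q + L(93) = -672 + 93 = -579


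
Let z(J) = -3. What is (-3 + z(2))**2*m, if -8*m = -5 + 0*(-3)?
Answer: 45/2 ≈ 22.500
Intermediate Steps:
m = 5/8 (m = -(-5 + 0*(-3))/8 = -(-5 + 0)/8 = -1/8*(-5) = 5/8 ≈ 0.62500)
(-3 + z(2))**2*m = (-3 - 3)**2*(5/8) = (-6)**2*(5/8) = 36*(5/8) = 45/2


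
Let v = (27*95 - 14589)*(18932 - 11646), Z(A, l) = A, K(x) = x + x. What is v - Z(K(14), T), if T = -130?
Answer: -87606892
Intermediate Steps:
K(x) = 2*x
v = -87606864 (v = (2565 - 14589)*7286 = -12024*7286 = -87606864)
v - Z(K(14), T) = -87606864 - 2*14 = -87606864 - 1*28 = -87606864 - 28 = -87606892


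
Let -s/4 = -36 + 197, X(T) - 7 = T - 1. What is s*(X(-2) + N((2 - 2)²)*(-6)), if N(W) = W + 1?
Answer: 1288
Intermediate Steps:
X(T) = 6 + T (X(T) = 7 + (T - 1) = 7 + (-1 + T) = 6 + T)
N(W) = 1 + W
s = -644 (s = -4*(-36 + 197) = -4*161 = -644)
s*(X(-2) + N((2 - 2)²)*(-6)) = -644*((6 - 2) + (1 + (2 - 2)²)*(-6)) = -644*(4 + (1 + 0²)*(-6)) = -644*(4 + (1 + 0)*(-6)) = -644*(4 + 1*(-6)) = -644*(4 - 6) = -644*(-2) = 1288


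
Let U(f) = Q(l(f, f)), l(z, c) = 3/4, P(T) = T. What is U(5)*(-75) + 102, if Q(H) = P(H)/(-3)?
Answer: 483/4 ≈ 120.75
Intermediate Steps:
l(z, c) = 3/4 (l(z, c) = 3*(1/4) = 3/4)
Q(H) = -H/3 (Q(H) = H/(-3) = H*(-1/3) = -H/3)
U(f) = -1/4 (U(f) = -1/3*3/4 = -1/4)
U(5)*(-75) + 102 = -1/4*(-75) + 102 = 75/4 + 102 = 483/4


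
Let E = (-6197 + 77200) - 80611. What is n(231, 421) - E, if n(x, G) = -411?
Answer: 9197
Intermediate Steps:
E = -9608 (E = 71003 - 80611 = -9608)
n(231, 421) - E = -411 - 1*(-9608) = -411 + 9608 = 9197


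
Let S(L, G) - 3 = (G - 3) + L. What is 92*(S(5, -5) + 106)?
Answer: 9752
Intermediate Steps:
S(L, G) = G + L (S(L, G) = 3 + ((G - 3) + L) = 3 + ((-3 + G) + L) = 3 + (-3 + G + L) = G + L)
92*(S(5, -5) + 106) = 92*((-5 + 5) + 106) = 92*(0 + 106) = 92*106 = 9752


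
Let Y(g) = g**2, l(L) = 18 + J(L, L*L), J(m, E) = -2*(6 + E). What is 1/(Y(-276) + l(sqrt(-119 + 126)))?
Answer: 1/76168 ≈ 1.3129e-5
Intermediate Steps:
J(m, E) = -12 - 2*E
l(L) = 6 - 2*L**2 (l(L) = 18 + (-12 - 2*L*L) = 18 + (-12 - 2*L**2) = 6 - 2*L**2)
1/(Y(-276) + l(sqrt(-119 + 126))) = 1/((-276)**2 + (6 - 2*(sqrt(-119 + 126))**2)) = 1/(76176 + (6 - 2*(sqrt(7))**2)) = 1/(76176 + (6 - 2*7)) = 1/(76176 + (6 - 14)) = 1/(76176 - 8) = 1/76168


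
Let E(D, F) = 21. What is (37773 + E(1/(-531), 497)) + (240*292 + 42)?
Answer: 107916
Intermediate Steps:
(37773 + E(1/(-531), 497)) + (240*292 + 42) = (37773 + 21) + (240*292 + 42) = 37794 + (70080 + 42) = 37794 + 70122 = 107916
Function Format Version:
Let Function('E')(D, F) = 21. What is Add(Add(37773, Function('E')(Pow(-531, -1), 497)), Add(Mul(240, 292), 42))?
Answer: 107916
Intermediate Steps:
Add(Add(37773, Function('E')(Pow(-531, -1), 497)), Add(Mul(240, 292), 42)) = Add(Add(37773, 21), Add(Mul(240, 292), 42)) = Add(37794, Add(70080, 42)) = Add(37794, 70122) = 107916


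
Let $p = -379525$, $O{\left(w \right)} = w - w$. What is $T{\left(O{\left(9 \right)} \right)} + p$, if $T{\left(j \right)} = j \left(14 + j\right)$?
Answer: $-379525$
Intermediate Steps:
$O{\left(w \right)} = 0$
$T{\left(O{\left(9 \right)} \right)} + p = 0 \left(14 + 0\right) - 379525 = 0 \cdot 14 - 379525 = 0 - 379525 = -379525$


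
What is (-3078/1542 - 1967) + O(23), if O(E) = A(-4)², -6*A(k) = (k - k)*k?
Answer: -506032/257 ≈ -1969.0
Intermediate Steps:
A(k) = 0 (A(k) = -(k - k)*k/6 = -0*k = -⅙*0 = 0)
O(E) = 0 (O(E) = 0² = 0)
(-3078/1542 - 1967) + O(23) = (-3078/1542 - 1967) + 0 = (-3078*1/1542 - 1967) + 0 = (-513/257 - 1967) + 0 = -506032/257 + 0 = -506032/257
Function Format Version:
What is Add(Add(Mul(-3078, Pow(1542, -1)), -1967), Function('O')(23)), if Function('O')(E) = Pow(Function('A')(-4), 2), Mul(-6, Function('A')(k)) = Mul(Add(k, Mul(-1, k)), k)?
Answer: Rational(-506032, 257) ≈ -1969.0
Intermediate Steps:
Function('A')(k) = 0 (Function('A')(k) = Mul(Rational(-1, 6), Mul(Add(k, Mul(-1, k)), k)) = Mul(Rational(-1, 6), Mul(0, k)) = Mul(Rational(-1, 6), 0) = 0)
Function('O')(E) = 0 (Function('O')(E) = Pow(0, 2) = 0)
Add(Add(Mul(-3078, Pow(1542, -1)), -1967), Function('O')(23)) = Add(Add(Mul(-3078, Pow(1542, -1)), -1967), 0) = Add(Add(Mul(-3078, Rational(1, 1542)), -1967), 0) = Add(Add(Rational(-513, 257), -1967), 0) = Add(Rational(-506032, 257), 0) = Rational(-506032, 257)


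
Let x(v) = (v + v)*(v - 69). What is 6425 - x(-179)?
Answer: -82359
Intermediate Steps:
x(v) = 2*v*(-69 + v) (x(v) = (2*v)*(-69 + v) = 2*v*(-69 + v))
6425 - x(-179) = 6425 - 2*(-179)*(-69 - 179) = 6425 - 2*(-179)*(-248) = 6425 - 1*88784 = 6425 - 88784 = -82359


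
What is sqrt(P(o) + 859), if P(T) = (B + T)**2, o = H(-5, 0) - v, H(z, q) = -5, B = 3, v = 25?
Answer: 2*sqrt(397) ≈ 39.850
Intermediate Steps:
o = -30 (o = -5 - 1*25 = -5 - 25 = -30)
P(T) = (3 + T)**2
sqrt(P(o) + 859) = sqrt((3 - 30)**2 + 859) = sqrt((-27)**2 + 859) = sqrt(729 + 859) = sqrt(1588) = 2*sqrt(397)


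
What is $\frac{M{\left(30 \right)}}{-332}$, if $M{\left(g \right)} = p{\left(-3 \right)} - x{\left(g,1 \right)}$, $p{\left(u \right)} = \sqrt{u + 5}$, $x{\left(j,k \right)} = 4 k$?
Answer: $\frac{1}{83} - \frac{\sqrt{2}}{332} \approx 0.0077885$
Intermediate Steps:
$p{\left(u \right)} = \sqrt{5 + u}$
$M{\left(g \right)} = -4 + \sqrt{2}$ ($M{\left(g \right)} = \sqrt{5 - 3} - 4 \cdot 1 = \sqrt{2} - 4 = -4 + \sqrt{2}$)
$\frac{M{\left(30 \right)}}{-332} = \frac{-4 + \sqrt{2}}{-332} = \left(-4 + \sqrt{2}\right) \left(- \frac{1}{332}\right) = \frac{1}{83} - \frac{\sqrt{2}}{332}$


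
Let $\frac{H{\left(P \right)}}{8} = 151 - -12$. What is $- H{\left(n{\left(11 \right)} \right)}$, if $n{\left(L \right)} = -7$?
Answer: $-1304$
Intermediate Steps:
$H{\left(P \right)} = 1304$ ($H{\left(P \right)} = 8 \left(151 - -12\right) = 8 \left(151 + 12\right) = 8 \cdot 163 = 1304$)
$- H{\left(n{\left(11 \right)} \right)} = \left(-1\right) 1304 = -1304$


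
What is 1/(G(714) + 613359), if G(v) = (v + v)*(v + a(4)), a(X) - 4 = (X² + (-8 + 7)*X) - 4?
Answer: 1/1650087 ≈ 6.0603e-7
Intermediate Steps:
a(X) = X² - X (a(X) = 4 + ((X² + (-8 + 7)*X) - 4) = 4 + ((X² - X) - 4) = 4 + (-4 + X² - X) = X² - X)
G(v) = 2*v*(12 + v) (G(v) = (v + v)*(v + 4*(-1 + 4)) = (2*v)*(v + 4*3) = (2*v)*(v + 12) = (2*v)*(12 + v) = 2*v*(12 + v))
1/(G(714) + 613359) = 1/(2*714*(12 + 714) + 613359) = 1/(2*714*726 + 613359) = 1/(1036728 + 613359) = 1/1650087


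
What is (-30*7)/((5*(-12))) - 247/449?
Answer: 2649/898 ≈ 2.9499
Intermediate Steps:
(-30*7)/((5*(-12))) - 247/449 = -210/(-60) - 247*1/449 = -210*(-1/60) - 247/449 = 7/2 - 247/449 = 2649/898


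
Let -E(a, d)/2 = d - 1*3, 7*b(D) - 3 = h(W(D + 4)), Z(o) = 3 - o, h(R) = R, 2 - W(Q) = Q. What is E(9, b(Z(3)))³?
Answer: 64000/343 ≈ 186.59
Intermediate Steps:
W(Q) = 2 - Q
b(D) = ⅐ - D/7 (b(D) = 3/7 + (2 - (D + 4))/7 = 3/7 + (2 - (4 + D))/7 = 3/7 + (2 + (-4 - D))/7 = 3/7 + (-2 - D)/7 = 3/7 + (-2/7 - D/7) = ⅐ - D/7)
E(a, d) = 6 - 2*d (E(a, d) = -2*(d - 1*3) = -2*(d - 3) = -2*(-3 + d) = 6 - 2*d)
E(9, b(Z(3)))³ = (6 - 2*(⅐ - (3 - 1*3)/7))³ = (6 - 2*(⅐ - (3 - 3)/7))³ = (6 - 2*(⅐ - ⅐*0))³ = (6 - 2*(⅐ + 0))³ = (6 - 2*⅐)³ = (6 - 2/7)³ = (40/7)³ = 64000/343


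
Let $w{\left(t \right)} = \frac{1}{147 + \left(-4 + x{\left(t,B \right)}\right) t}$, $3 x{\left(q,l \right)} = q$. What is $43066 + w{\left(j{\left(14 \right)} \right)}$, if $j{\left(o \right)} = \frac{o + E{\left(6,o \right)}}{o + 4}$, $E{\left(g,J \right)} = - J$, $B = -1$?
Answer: $\frac{6330703}{147} \approx 43066.0$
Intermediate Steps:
$x{\left(q,l \right)} = \frac{q}{3}$
$j{\left(o \right)} = 0$ ($j{\left(o \right)} = \frac{o - o}{o + 4} = \frac{0}{4 + o} = 0$)
$w{\left(t \right)} = \frac{1}{147 + t \left(-4 + \frac{t}{3}\right)}$ ($w{\left(t \right)} = \frac{1}{147 + \left(-4 + \frac{t}{3}\right) t} = \frac{1}{147 + t \left(-4 + \frac{t}{3}\right)}$)
$43066 + w{\left(j{\left(14 \right)} \right)} = 43066 + \frac{3}{441 + 0^{2} - 0} = 43066 + \frac{3}{441 + 0 + 0} = 43066 + \frac{3}{441} = 43066 + 3 \cdot \frac{1}{441} = 43066 + \frac{1}{147} = \frac{6330703}{147}$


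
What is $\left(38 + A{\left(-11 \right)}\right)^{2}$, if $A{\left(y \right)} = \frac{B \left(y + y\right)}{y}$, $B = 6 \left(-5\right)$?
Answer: $484$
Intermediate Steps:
$B = -30$
$A{\left(y \right)} = -60$ ($A{\left(y \right)} = \frac{\left(-30\right) \left(y + y\right)}{y} = \frac{\left(-30\right) 2 y}{y} = \frac{\left(-60\right) y}{y} = -60$)
$\left(38 + A{\left(-11 \right)}\right)^{2} = \left(38 - 60\right)^{2} = \left(-22\right)^{2} = 484$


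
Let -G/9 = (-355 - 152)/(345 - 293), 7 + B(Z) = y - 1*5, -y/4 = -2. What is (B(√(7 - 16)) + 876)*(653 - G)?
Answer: 492898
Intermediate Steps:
y = 8 (y = -4*(-2) = 8)
B(Z) = -4 (B(Z) = -7 + (8 - 1*5) = -7 + (8 - 5) = -7 + 3 = -4)
G = 351/4 (G = -9*(-355 - 152)/(345 - 293) = -(-4563)/52 = -9*(-39/4) = 351/4 ≈ 87.750)
(B(√(7 - 16)) + 876)*(653 - G) = (-4 + 876)*(653 - 1*351/4) = 872*(653 - 351/4) = 872*(2261/4) = 492898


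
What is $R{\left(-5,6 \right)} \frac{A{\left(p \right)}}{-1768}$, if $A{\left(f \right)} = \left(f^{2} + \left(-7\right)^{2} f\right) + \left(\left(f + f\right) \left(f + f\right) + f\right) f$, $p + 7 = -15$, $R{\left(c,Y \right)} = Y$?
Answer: $\frac{64053}{442} \approx 144.92$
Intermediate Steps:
$p = -22$ ($p = -7 - 15 = -22$)
$A{\left(f \right)} = f^{2} + 49 f + f \left(f + 4 f^{2}\right)$ ($A{\left(f \right)} = \left(f^{2} + 49 f\right) + \left(2 f 2 f + f\right) f = \left(f^{2} + 49 f\right) + \left(4 f^{2} + f\right) f = \left(f^{2} + 49 f\right) + \left(f + 4 f^{2}\right) f = \left(f^{2} + 49 f\right) + f \left(f + 4 f^{2}\right) = f^{2} + 49 f + f \left(f + 4 f^{2}\right)$)
$R{\left(-5,6 \right)} \frac{A{\left(p \right)}}{-1768} = 6 \frac{\left(-22\right) \left(49 + 2 \left(-22\right) + 4 \left(-22\right)^{2}\right)}{-1768} = 6 - 22 \left(49 - 44 + 4 \cdot 484\right) \left(- \frac{1}{1768}\right) = 6 - 22 \left(49 - 44 + 1936\right) \left(- \frac{1}{1768}\right) = 6 \left(-22\right) 1941 \left(- \frac{1}{1768}\right) = 6 \left(\left(-42702\right) \left(- \frac{1}{1768}\right)\right) = 6 \cdot \frac{21351}{884} = \frac{64053}{442}$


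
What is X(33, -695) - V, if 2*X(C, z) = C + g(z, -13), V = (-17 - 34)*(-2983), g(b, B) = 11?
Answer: -152111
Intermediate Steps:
V = 152133 (V = -51*(-2983) = 152133)
X(C, z) = 11/2 + C/2 (X(C, z) = (C + 11)/2 = (11 + C)/2 = 11/2 + C/2)
X(33, -695) - V = (11/2 + (1/2)*33) - 1*152133 = (11/2 + 33/2) - 152133 = 22 - 152133 = -152111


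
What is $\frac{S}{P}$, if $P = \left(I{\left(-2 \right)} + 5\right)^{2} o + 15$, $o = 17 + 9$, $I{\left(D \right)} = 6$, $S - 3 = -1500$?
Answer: $- \frac{1497}{3161} \approx -0.47358$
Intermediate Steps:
$S = -1497$ ($S = 3 - 1500 = -1497$)
$o = 26$
$P = 3161$ ($P = \left(6 + 5\right)^{2} \cdot 26 + 15 = 11^{2} \cdot 26 + 15 = 121 \cdot 26 + 15 = 3146 + 15 = 3161$)
$\frac{S}{P} = - \frac{1497}{3161}$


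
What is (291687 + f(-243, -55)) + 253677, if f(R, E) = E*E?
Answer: 548389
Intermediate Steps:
f(R, E) = E**2
(291687 + f(-243, -55)) + 253677 = (291687 + (-55)**2) + 253677 = (291687 + 3025) + 253677 = 294712 + 253677 = 548389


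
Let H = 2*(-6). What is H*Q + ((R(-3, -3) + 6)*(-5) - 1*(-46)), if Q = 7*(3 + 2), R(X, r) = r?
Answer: -389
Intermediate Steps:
H = -12
Q = 35 (Q = 7*5 = 35)
H*Q + ((R(-3, -3) + 6)*(-5) - 1*(-46)) = -12*35 + ((-3 + 6)*(-5) - 1*(-46)) = -420 + (3*(-5) + 46) = -420 + (-15 + 46) = -420 + 31 = -389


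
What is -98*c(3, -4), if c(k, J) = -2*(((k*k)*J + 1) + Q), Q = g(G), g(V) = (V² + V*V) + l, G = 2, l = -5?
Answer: -6272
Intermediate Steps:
g(V) = -5 + 2*V² (g(V) = (V² + V*V) - 5 = (V² + V²) - 5 = 2*V² - 5 = -5 + 2*V²)
Q = 3 (Q = -5 + 2*2² = -5 + 2*4 = -5 + 8 = 3)
c(k, J) = -8 - 2*J*k² (c(k, J) = -2*(((k*k)*J + 1) + 3) = -2*((k²*J + 1) + 3) = -2*((J*k² + 1) + 3) = -2*((1 + J*k²) + 3) = -2*(4 + J*k²) = -8 - 2*J*k²)
-98*c(3, -4) = -98*(-8 - 2*(-4)*3²) = -98*(-8 - 2*(-4)*9) = -98*(-8 + 72) = -98*64 = -6272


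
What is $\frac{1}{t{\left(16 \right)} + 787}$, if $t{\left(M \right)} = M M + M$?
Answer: $\frac{1}{1059} \approx 0.00094429$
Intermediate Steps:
$t{\left(M \right)} = M + M^{2}$ ($t{\left(M \right)} = M^{2} + M = M + M^{2}$)
$\frac{1}{t{\left(16 \right)} + 787} = \frac{1}{16 \left(1 + 16\right) + 787} = \frac{1}{16 \cdot 17 + 787} = \frac{1}{272 + 787} = \frac{1}{1059}$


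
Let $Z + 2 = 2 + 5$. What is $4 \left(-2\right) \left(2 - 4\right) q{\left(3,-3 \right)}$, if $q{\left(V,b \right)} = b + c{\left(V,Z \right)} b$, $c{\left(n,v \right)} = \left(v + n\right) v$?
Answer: $-1968$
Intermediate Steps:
$Z = 5$ ($Z = -2 + \left(2 + 5\right) = -2 + 7 = 5$)
$c{\left(n,v \right)} = v \left(n + v\right)$ ($c{\left(n,v \right)} = \left(n + v\right) v = v \left(n + v\right)$)
$q{\left(V,b \right)} = b + b \left(25 + 5 V\right)$ ($q{\left(V,b \right)} = b + 5 \left(V + 5\right) b = b + 5 \left(5 + V\right) b = b + \left(25 + 5 V\right) b = b + b \left(25 + 5 V\right)$)
$4 \left(-2\right) \left(2 - 4\right) q{\left(3,-3 \right)} = 4 \left(-2\right) \left(2 - 4\right) \left(- 3 \left(26 + 5 \cdot 3\right)\right) = - 8 \left(- 2 \left(- 3 \left(26 + 15\right)\right)\right) = - 8 \left(- 2 \left(\left(-3\right) 41\right)\right) = - 8 \left(\left(-2\right) \left(-123\right)\right) = \left(-8\right) 246 = -1968$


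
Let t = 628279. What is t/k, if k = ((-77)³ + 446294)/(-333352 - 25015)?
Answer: 225154460393/10239 ≈ 2.1990e+7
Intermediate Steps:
k = 10239/358367 (k = (-456533 + 446294)/(-358367) = -10239*(-1/358367) = 10239/358367 ≈ 0.028571)
t/k = 628279/(10239/358367) = 628279*(358367/10239) = 225154460393/10239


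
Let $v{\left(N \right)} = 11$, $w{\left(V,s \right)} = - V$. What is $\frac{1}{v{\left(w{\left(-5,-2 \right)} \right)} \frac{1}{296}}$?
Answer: $\frac{296}{11} \approx 26.909$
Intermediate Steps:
$\frac{1}{v{\left(w{\left(-5,-2 \right)} \right)} \frac{1}{296}} = \frac{1}{11 \cdot \frac{1}{296}} = \frac{1}{\frac{11}{296}} = \frac{296}{11}$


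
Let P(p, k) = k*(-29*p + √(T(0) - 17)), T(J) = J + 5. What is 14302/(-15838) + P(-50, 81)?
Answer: 930079399/7919 + 162*I*√3 ≈ 1.1745e+5 + 280.59*I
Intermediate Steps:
T(J) = 5 + J
P(p, k) = k*(-29*p + 2*I*√3) (P(p, k) = k*(-29*p + √((5 + 0) - 17)) = k*(-29*p + √(5 - 17)) = k*(-29*p + √(-12)) = k*(-29*p + 2*I*√3))
14302/(-15838) + P(-50, 81) = 14302/(-15838) + 81*(-29*(-50) + 2*I*√3) = 14302*(-1/15838) + 81*(1450 + 2*I*√3) = -7151/7919 + (117450 + 162*I*√3) = 930079399/7919 + 162*I*√3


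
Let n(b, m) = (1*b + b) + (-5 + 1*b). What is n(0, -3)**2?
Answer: 25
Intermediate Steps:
n(b, m) = -5 + 3*b (n(b, m) = (b + b) + (-5 + b) = 2*b + (-5 + b) = -5 + 3*b)
n(0, -3)**2 = (-5 + 3*0)**2 = (-5 + 0)**2 = (-5)**2 = 25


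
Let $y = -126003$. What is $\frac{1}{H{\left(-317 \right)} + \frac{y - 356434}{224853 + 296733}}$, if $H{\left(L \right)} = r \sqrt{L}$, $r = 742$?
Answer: $- \frac{251632385082}{47480898281039399017} - \frac{201862550903832 i \sqrt{317}}{47480898281039399017} \approx -5.2997 \cdot 10^{-9} - 7.5695 \cdot 10^{-5} i$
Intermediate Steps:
$H{\left(L \right)} = 742 \sqrt{L}$
$\frac{1}{H{\left(-317 \right)} + \frac{y - 356434}{224853 + 296733}} = \frac{1}{742 \sqrt{-317} + \frac{-126003 - 356434}{224853 + 296733}} = \frac{1}{742 i \sqrt{317} - \frac{482437}{521586}} = \frac{1}{- \frac{482437}{521586} + 742 i \sqrt{317}}$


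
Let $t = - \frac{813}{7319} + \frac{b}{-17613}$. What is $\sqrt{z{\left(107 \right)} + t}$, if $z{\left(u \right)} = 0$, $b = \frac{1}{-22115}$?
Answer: $\frac{2 i \sqrt{25077274830131625380305}}{950278210635} \approx 0.33329 i$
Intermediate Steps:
$b = - \frac{1}{22115} \approx -4.5218 \cdot 10^{-5}$
$t = - \frac{316672838116}{2850834631905}$ ($t = - \frac{813}{7319} - \frac{1}{22115 \left(-17613\right)} = \left(-813\right) \frac{1}{7319} - - \frac{1}{389511495} = - \frac{813}{7319} + \frac{1}{389511495} = - \frac{316672838116}{2850834631905} \approx -0.11108$)
$\sqrt{z{\left(107 \right)} + t} = \sqrt{0 - \frac{316672838116}{2850834631905}} = \sqrt{- \frac{316672838116}{2850834631905}} = \frac{2 i \sqrt{25077274830131625380305}}{950278210635}$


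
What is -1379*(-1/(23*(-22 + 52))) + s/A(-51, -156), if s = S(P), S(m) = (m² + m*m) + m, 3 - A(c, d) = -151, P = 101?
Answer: 512837/3795 ≈ 135.14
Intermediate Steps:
A(c, d) = 154 (A(c, d) = 3 - 1*(-151) = 3 + 151 = 154)
S(m) = m + 2*m² (S(m) = (m² + m²) + m = 2*m² + m = m + 2*m²)
s = 20503 (s = 101*(1 + 2*101) = 101*(1 + 202) = 101*203 = 20503)
-1379*(-1/(23*(-22 + 52))) + s/A(-51, -156) = -1379*(-1/(23*(-22 + 52))) + 20503/154 = -1379/(30*(-23)) + 20503*(1/154) = -1379/(-690) + 2929/22 = -1379*(-1/690) + 2929/22 = 1379/690 + 2929/22 = 512837/3795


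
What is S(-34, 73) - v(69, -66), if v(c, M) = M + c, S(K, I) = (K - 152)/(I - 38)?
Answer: -291/35 ≈ -8.3143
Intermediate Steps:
S(K, I) = (-152 + K)/(-38 + I)
S(-34, 73) - v(69, -66) = (-152 - 34)/(-38 + 73) - (-66 + 69) = -186/35 - 1*3 = (1/35)*(-186) - 3 = -186/35 - 3 = -291/35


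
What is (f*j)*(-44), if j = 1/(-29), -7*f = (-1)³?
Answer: 44/203 ≈ 0.21675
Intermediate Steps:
f = ⅐ (f = -⅐*(-1)³ = -⅐*(-1) = ⅐ ≈ 0.14286)
j = -1/29 ≈ -0.034483
(f*j)*(-44) = ((⅐)*(-1/29))*(-44) = -1/203*(-44) = 44/203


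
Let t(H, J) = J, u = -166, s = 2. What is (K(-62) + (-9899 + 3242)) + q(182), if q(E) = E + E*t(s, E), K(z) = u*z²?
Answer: -611455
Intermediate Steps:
K(z) = -166*z²
q(E) = E + E² (q(E) = E + E*E = E + E²)
(K(-62) + (-9899 + 3242)) + q(182) = (-166*(-62)² + (-9899 + 3242)) + 182*(1 + 182) = (-166*3844 - 6657) + 182*183 = (-638104 - 6657) + 33306 = -644761 + 33306 = -611455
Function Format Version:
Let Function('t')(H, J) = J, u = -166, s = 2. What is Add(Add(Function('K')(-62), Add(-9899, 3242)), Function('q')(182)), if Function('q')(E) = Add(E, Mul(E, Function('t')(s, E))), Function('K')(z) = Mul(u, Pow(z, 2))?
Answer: -611455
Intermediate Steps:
Function('K')(z) = Mul(-166, Pow(z, 2))
Function('q')(E) = Add(E, Pow(E, 2)) (Function('q')(E) = Add(E, Mul(E, E)) = Add(E, Pow(E, 2)))
Add(Add(Function('K')(-62), Add(-9899, 3242)), Function('q')(182)) = Add(Add(Mul(-166, Pow(-62, 2)), Add(-9899, 3242)), Mul(182, Add(1, 182))) = Add(Add(Mul(-166, 3844), -6657), Mul(182, 183)) = Add(Add(-638104, -6657), 33306) = Add(-644761, 33306) = -611455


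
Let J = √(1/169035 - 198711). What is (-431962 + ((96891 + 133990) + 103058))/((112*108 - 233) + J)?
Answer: -196561817120715/23822014651799 + 196046*I*√1419433966345485/23822014651799 ≈ -8.2513 + 0.31005*I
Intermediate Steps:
J = 2*I*√1419433966345485/169035 (J = √(1/169035 - 198711) = √(-33589113884/169035) = 2*I*√1419433966345485/169035 ≈ 445.77*I)
(-431962 + ((96891 + 133990) + 103058))/((112*108 - 233) + J) = (-431962 + ((96891 + 133990) + 103058))/((112*108 - 233) + 2*I*√1419433966345485/169035) = (-431962 + (230881 + 103058))/((12096 - 233) + 2*I*√1419433966345485/169035) = (-431962 + 333939)/(11863 + 2*I*√1419433966345485/169035) = -98023/(11863 + 2*I*√1419433966345485/169035)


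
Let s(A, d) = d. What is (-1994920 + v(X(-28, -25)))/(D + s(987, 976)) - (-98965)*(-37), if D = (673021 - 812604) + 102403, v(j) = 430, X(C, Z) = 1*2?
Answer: -22094395555/6034 ≈ -3.6616e+6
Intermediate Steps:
X(C, Z) = 2
D = -37180 (D = -139583 + 102403 = -37180)
(-1994920 + v(X(-28, -25)))/(D + s(987, 976)) - (-98965)*(-37) = (-1994920 + 430)/(-37180 + 976) - (-98965)*(-37) = -1994490/(-36204) - 1*3661705 = -1994490*(-1/36204) - 3661705 = 332415/6034 - 3661705 = -22094395555/6034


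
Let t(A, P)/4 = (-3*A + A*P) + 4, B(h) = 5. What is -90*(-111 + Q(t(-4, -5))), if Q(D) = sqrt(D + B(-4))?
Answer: 9990 - 90*sqrt(149) ≈ 8891.4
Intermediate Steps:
t(A, P) = 16 - 12*A + 4*A*P (t(A, P) = 4*((-3*A + A*P) + 4) = 4*(4 - 3*A + A*P) = 16 - 12*A + 4*A*P)
Q(D) = sqrt(5 + D) (Q(D) = sqrt(D + 5) = sqrt(5 + D))
-90*(-111 + Q(t(-4, -5))) = -90*(-111 + sqrt(5 + (16 - 12*(-4) + 4*(-4)*(-5)))) = -90*(-111 + sqrt(5 + (16 + 48 + 80))) = -90*(-111 + sqrt(5 + 144)) = -90*(-111 + sqrt(149)) = 9990 - 90*sqrt(149)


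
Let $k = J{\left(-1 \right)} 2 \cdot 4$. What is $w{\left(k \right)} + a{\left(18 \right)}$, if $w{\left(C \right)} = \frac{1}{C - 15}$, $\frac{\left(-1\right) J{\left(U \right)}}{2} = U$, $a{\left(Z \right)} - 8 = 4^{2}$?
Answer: $25$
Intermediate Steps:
$a{\left(Z \right)} = 24$ ($a{\left(Z \right)} = 8 + 4^{2} = 8 + 16 = 24$)
$J{\left(U \right)} = - 2 U$
$k = 16$ ($k = \left(-2\right) \left(-1\right) 2 \cdot 4 = 2 \cdot 2 \cdot 4 = 4 \cdot 4 = 16$)
$w{\left(C \right)} = \frac{1}{-15 + C}$
$w{\left(k \right)} + a{\left(18 \right)} = \frac{1}{-15 + 16} + 24 = 1^{-1} + 24 = 1 + 24 = 25$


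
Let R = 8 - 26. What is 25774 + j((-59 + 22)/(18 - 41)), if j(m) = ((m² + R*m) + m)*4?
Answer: 13582054/529 ≈ 25675.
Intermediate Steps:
R = -18
j(m) = -68*m + 4*m² (j(m) = ((m² - 18*m) + m)*4 = (m² - 17*m)*4 = -68*m + 4*m²)
25774 + j((-59 + 22)/(18 - 41)) = 25774 + 4*((-59 + 22)/(18 - 41))*(-17 + (-59 + 22)/(18 - 41)) = 25774 + 4*(-37/(-23))*(-17 - 37/(-23)) = 25774 + 4*(-37*(-1/23))*(-17 - 37*(-1/23)) = 25774 + 4*(37/23)*(-17 + 37/23) = 25774 + 4*(37/23)*(-354/23) = 25774 - 52392/529 = 13582054/529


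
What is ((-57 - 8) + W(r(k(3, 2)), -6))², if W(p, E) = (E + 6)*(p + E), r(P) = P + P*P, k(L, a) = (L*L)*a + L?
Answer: 4225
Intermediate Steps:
k(L, a) = L + a*L² (k(L, a) = L²*a + L = a*L² + L = L + a*L²)
r(P) = P + P²
W(p, E) = (6 + E)*(E + p)
((-57 - 8) + W(r(k(3, 2)), -6))² = ((-57 - 8) + ((-6)² + 6*(-6) + 6*((3*(1 + 3*2))*(1 + 3*(1 + 3*2))) - 6*3*(1 + 3*2)*(1 + 3*(1 + 3*2))))² = (-65 + (36 - 36 + 6*((3*(1 + 6))*(1 + 3*(1 + 6))) - 6*3*(1 + 6)*(1 + 3*(1 + 6))))² = (-65 + (36 - 36 + 6*((3*7)*(1 + 3*7)) - 6*3*7*(1 + 3*7)))² = (-65 + (36 - 36 + 6*(21*(1 + 21)) - 126*(1 + 21)))² = (-65 + (36 - 36 + 6*(21*22) - 126*22))² = (-65 + (36 - 36 + 6*462 - 6*462))² = (-65 + (36 - 36 + 2772 - 2772))² = (-65 + 0)² = (-65)² = 4225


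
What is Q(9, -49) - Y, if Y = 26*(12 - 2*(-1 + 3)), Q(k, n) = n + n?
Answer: -306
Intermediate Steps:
Q(k, n) = 2*n
Y = 208 (Y = 26*(12 - 2*2) = 26*(12 - 4) = 26*8 = 208)
Q(9, -49) - Y = 2*(-49) - 1*208 = -98 - 208 = -306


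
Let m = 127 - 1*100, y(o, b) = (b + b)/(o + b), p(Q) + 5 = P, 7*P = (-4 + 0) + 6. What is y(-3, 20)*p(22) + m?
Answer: 1893/119 ≈ 15.908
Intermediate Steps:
P = 2/7 (P = ((-4 + 0) + 6)/7 = (-4 + 6)/7 = (⅐)*2 = 2/7 ≈ 0.28571)
p(Q) = -33/7 (p(Q) = -5 + 2/7 = -33/7)
y(o, b) = 2*b/(b + o) (y(o, b) = (2*b)/(b + o) = 2*b/(b + o))
m = 27 (m = 127 - 100 = 27)
y(-3, 20)*p(22) + m = (2*20/(20 - 3))*(-33/7) + 27 = (2*20/17)*(-33/7) + 27 = (2*20*(1/17))*(-33/7) + 27 = (40/17)*(-33/7) + 27 = -1320/119 + 27 = 1893/119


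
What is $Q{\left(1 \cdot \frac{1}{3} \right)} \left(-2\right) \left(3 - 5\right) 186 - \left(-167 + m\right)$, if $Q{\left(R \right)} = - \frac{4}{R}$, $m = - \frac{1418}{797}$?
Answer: $- \frac{6981099}{797} \approx -8759.2$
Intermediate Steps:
$m = - \frac{1418}{797}$ ($m = \left(-1418\right) \frac{1}{797} = - \frac{1418}{797} \approx -1.7792$)
$Q{\left(1 \cdot \frac{1}{3} \right)} \left(-2\right) \left(3 - 5\right) 186 - \left(-167 + m\right) = - \frac{4}{1 \cdot \frac{1}{3}} \left(-2\right) \left(3 - 5\right) 186 + \left(167 - - \frac{1418}{797}\right) = - \frac{4}{1 \cdot \frac{1}{3}} \left(-2\right) \left(-2\right) 186 + \left(167 + \frac{1418}{797}\right) = - 4 \frac{1}{\frac{1}{3}} \left(-2\right) \left(-2\right) 186 + \frac{134517}{797} = \left(-4\right) 3 \left(-2\right) \left(-2\right) 186 + \frac{134517}{797} = \left(-12\right) \left(-2\right) \left(-2\right) 186 + \frac{134517}{797} = 24 \left(-2\right) 186 + \frac{134517}{797} = \left(-48\right) 186 + \frac{134517}{797} = -8928 + \frac{134517}{797} = - \frac{6981099}{797}$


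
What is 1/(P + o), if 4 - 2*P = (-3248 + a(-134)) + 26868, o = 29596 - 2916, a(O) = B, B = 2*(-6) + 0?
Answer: 1/14878 ≈ 6.7213e-5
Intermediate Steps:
B = -12 (B = -12 + 0 = -12)
a(O) = -12
o = 26680
P = -11802 (P = 2 - ((-3248 - 12) + 26868)/2 = 2 - (-3260 + 26868)/2 = 2 - ½*23608 = 2 - 11804 = -11802)
1/(P + o) = 1/(-11802 + 26680) = 1/14878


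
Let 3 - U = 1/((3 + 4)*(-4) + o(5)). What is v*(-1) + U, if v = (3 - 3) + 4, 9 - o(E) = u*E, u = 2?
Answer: -28/29 ≈ -0.96552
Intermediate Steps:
o(E) = 9 - 2*E
U = 88/29 (U = 3 - 1/((3 + 4)*(-4) + (9 - 2*5)) = 3 - 1/(7*(-4) + (9 - 10)) = 3 - 1/(-28 - 1) = 3 - 1/(-29) = 3 - 1*(-1/29) = 3 + 1/29 = 88/29 ≈ 3.0345)
v = 4 (v = 0 + 4 = 4)
v*(-1) + U = 4*(-1) + 88/29 = -4 + 88/29 = -28/29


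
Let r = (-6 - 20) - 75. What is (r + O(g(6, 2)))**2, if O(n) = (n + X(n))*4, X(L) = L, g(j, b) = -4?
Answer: 17689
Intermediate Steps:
O(n) = 8*n (O(n) = (n + n)*4 = (2*n)*4 = 8*n)
r = -101 (r = -26 - 75 = -101)
(r + O(g(6, 2)))**2 = (-101 + 8*(-4))**2 = (-101 - 32)**2 = (-133)**2 = 17689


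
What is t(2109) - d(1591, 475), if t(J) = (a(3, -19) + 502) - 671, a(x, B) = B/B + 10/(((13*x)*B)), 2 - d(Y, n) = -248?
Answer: -309748/741 ≈ -418.01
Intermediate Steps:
d(Y, n) = 250 (d(Y, n) = 2 - 1*(-248) = 2 + 248 = 250)
a(x, B) = 1 + 10/(13*B*x) (a(x, B) = 1 + 10/((13*B*x)) = 1 + 10*(1/(13*B*x)) = 1 + 10/(13*B*x))
t(J) = -124498/741 (t(J) = ((1 + (10/13)/(-19*3)) + 502) - 671 = ((1 + (10/13)*(-1/19)*(1/3)) + 502) - 671 = ((1 - 10/741) + 502) - 671 = (731/741 + 502) - 671 = 372713/741 - 671 = -124498/741)
t(2109) - d(1591, 475) = -124498/741 - 1*250 = -124498/741 - 250 = -309748/741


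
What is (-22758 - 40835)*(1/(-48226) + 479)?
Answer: -1469014389029/48226 ≈ -3.0461e+7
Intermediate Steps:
(-22758 - 40835)*(1/(-48226) + 479) = -63593*(-1/48226 + 479) = -63593*23100253/48226 = -1469014389029/48226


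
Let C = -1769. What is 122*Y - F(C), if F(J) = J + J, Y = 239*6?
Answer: 178486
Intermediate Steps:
Y = 1434
F(J) = 2*J
122*Y - F(C) = 122*1434 - 2*(-1769) = 174948 - 1*(-3538) = 174948 + 3538 = 178486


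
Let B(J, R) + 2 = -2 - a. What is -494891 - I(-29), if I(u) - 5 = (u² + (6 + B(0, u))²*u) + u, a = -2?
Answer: -495244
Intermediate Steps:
B(J, R) = -2 (B(J, R) = -2 + (-2 - 1*(-2)) = -2 + (-2 + 2) = -2 + 0 = -2)
I(u) = 5 + u² + 17*u (I(u) = 5 + ((u² + (6 - 2)²*u) + u) = 5 + ((u² + 4²*u) + u) = 5 + ((u² + 16*u) + u) = 5 + (u² + 17*u) = 5 + u² + 17*u)
-494891 - I(-29) = -494891 - (5 + (-29)² + 17*(-29)) = -494891 - (5 + 841 - 493) = -494891 - 1*353 = -494891 - 353 = -495244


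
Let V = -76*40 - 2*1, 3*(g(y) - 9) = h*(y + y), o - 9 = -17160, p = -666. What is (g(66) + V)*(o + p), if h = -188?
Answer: 201421185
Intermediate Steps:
o = -17151 (o = 9 - 17160 = -17151)
g(y) = 9 - 376*y/3 (g(y) = 9 + (-188*(y + y))/3 = 9 + (-376*y)/3 = 9 - 376*y/3)
V = -3042 (V = -3040 - 2 = -3042)
(g(66) + V)*(o + p) = ((9 - 376/3*66) - 3042)*(-17151 - 666) = ((9 - 8272) - 3042)*(-17817) = (-8263 - 3042)*(-17817) = -11305*(-17817) = 201421185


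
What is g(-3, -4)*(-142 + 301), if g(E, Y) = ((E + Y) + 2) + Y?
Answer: -1431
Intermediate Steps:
g(E, Y) = 2 + E + 2*Y (g(E, Y) = (2 + E + Y) + Y = 2 + E + 2*Y)
g(-3, -4)*(-142 + 301) = (2 - 3 + 2*(-4))*(-142 + 301) = (2 - 3 - 8)*159 = -9*159 = -1431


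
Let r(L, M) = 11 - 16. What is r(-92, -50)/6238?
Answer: -5/6238 ≈ -0.00080154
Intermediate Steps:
r(L, M) = -5
r(-92, -50)/6238 = -5/6238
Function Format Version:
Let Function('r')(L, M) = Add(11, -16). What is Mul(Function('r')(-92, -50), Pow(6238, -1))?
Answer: Rational(-5, 6238) ≈ -0.00080154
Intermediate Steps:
Function('r')(L, M) = -5
Mul(Function('r')(-92, -50), Pow(6238, -1)) = Mul(-5, Pow(6238, -1)) = Mul(-5, Rational(1, 6238)) = Rational(-5, 6238)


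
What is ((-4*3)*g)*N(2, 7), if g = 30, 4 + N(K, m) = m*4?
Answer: -8640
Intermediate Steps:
N(K, m) = -4 + 4*m (N(K, m) = -4 + m*4 = -4 + 4*m)
((-4*3)*g)*N(2, 7) = (-4*3*30)*(-4 + 4*7) = (-12*30)*(-4 + 28) = -360*24 = -8640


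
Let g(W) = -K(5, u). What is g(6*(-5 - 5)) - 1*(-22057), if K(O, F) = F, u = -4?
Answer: 22061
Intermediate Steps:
g(W) = 4 (g(W) = -1*(-4) = 4)
g(6*(-5 - 5)) - 1*(-22057) = 4 - 1*(-22057) = 4 + 22057 = 22061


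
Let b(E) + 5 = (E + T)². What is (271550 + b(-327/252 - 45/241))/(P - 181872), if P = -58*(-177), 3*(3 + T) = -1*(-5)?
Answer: -111287699578801/70327491294816 ≈ -1.5824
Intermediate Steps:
T = -4/3 (T = -3 + (-1*(-5))/3 = -3 + (⅓)*5 = -3 + 5/3 = -4/3 ≈ -1.3333)
P = 10266
b(E) = -5 + (-4/3 + E)² (b(E) = -5 + (E - 4/3)² = -5 + (-4/3 + E)²)
(271550 + b(-327/252 - 45/241))/(P - 181872) = (271550 + (-5 + (-4 + 3*(-327/252 - 45/241))²/9))/(10266 - 181872) = (271550 + (-5 + (-4 + 3*(-327*1/252 - 45*1/241))²/9))/(-171606) = (271550 + (-5 + (-4 + 3*(-109/84 - 45/241))²/9))*(-1/171606) = (271550 + (-5 + (-4 + 3*(-30049/20244))²/9))*(-1/171606) = (271550 + (-5 + (-4 - 30049/6748)²/9))*(-1/171606) = (271550 + (-5 + (-57041/6748)²/9))*(-1/171606) = (271550 + (-5 + (⅑)*(3253675681/45535504)))*(-1/171606) = (271550 + (-5 + 3253675681/409819536))*(-1/171606) = (271550 + 1204578001/409819536)*(-1/171606) = (111287699578801/409819536)*(-1/171606) = -111287699578801/70327491294816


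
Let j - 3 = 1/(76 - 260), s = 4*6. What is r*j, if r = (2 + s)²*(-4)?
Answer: -186238/23 ≈ -8097.3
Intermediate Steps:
s = 24
j = 551/184 (j = 3 + 1/(76 - 260) = 3 + 1/(-184) = 3 - 1/184 = 551/184 ≈ 2.9946)
r = -2704 (r = (2 + 24)²*(-4) = 26²*(-4) = 676*(-4) = -2704)
r*j = -2704*551/184 = -186238/23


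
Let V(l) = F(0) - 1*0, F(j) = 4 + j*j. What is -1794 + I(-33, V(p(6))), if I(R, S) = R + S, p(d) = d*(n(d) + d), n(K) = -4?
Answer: -1823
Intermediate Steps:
F(j) = 4 + j**2
p(d) = d*(-4 + d)
V(l) = 4 (V(l) = (4 + 0**2) - 1*0 = (4 + 0) + 0 = 4 + 0 = 4)
-1794 + I(-33, V(p(6))) = -1794 + (-33 + 4) = -1794 - 29 = -1823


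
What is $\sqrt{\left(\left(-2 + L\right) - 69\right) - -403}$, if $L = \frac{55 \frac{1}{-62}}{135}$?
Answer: $\frac{\sqrt{103370802}}{558} \approx 18.221$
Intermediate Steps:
$L = - \frac{11}{1674}$ ($L = 55 \left(- \frac{1}{62}\right) \frac{1}{135} = \left(- \frac{55}{62}\right) \frac{1}{135} = - \frac{11}{1674} \approx -0.0065711$)
$\sqrt{\left(\left(-2 + L\right) - 69\right) - -403} = \sqrt{\left(\left(-2 - \frac{11}{1674}\right) - 69\right) - -403} = \sqrt{\left(- \frac{3359}{1674} - 69\right) + 403} = \sqrt{- \frac{118865}{1674} + 403} = \sqrt{\frac{555757}{1674}} = \frac{\sqrt{103370802}}{558}$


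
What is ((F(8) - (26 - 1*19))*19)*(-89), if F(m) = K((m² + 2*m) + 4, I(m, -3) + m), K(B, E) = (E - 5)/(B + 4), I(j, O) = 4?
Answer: 1029819/88 ≈ 11702.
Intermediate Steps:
K(B, E) = (-5 + E)/(4 + B)
F(m) = (-1 + m)/(8 + m² + 2*m) (F(m) = (-5 + (4 + m))/(4 + ((m² + 2*m) + 4)) = (-1 + m)/(4 + (4 + m² + 2*m)) = (-1 + m)/(8 + m² + 2*m))
((F(8) - (26 - 1*19))*19)*(-89) = (((-1 + 8)/(8 + 8² + 2*8) - (26 - 1*19))*19)*(-89) = ((7/(8 + 64 + 16) - (26 - 19))*19)*(-89) = ((7/88 - 1*7)*19)*(-89) = (((1/88)*7 - 7)*19)*(-89) = ((7/88 - 7)*19)*(-89) = -609/88*19*(-89) = -11571/88*(-89) = 1029819/88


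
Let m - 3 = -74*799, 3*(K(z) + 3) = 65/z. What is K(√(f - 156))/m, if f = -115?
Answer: 3/59123 + 65*I*√271/48066999 ≈ 5.0742e-5 + 2.2261e-5*I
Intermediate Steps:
K(z) = -3 + 65/(3*z) (K(z) = -3 + (65/z)/3 = -3 + 65/(3*z))
m = -59123 (m = 3 - 74*799 = 3 - 59126 = -59123)
K(√(f - 156))/m = (-3 + 65/(3*(√(-115 - 156))))/(-59123) = (-3 + 65/(3*(√(-271))))*(-1/59123) = (-3 + 65/(3*((I*√271))))*(-1/59123) = (-3 + 65*(-I*√271/271)/3)*(-1/59123) = (-3 - 65*I*√271/813)*(-1/59123) = 3/59123 + 65*I*√271/48066999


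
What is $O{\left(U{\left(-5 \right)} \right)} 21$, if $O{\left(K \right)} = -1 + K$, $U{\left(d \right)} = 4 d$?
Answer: $-441$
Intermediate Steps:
$O{\left(U{\left(-5 \right)} \right)} 21 = \left(-1 + 4 \left(-5\right)\right) 21 = \left(-1 - 20\right) 21 = \left(-21\right) 21 = -441$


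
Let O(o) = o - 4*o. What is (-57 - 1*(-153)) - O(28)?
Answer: 180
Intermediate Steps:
O(o) = -3*o
(-57 - 1*(-153)) - O(28) = (-57 - 1*(-153)) - (-3)*28 = (-57 + 153) - 1*(-84) = 96 + 84 = 180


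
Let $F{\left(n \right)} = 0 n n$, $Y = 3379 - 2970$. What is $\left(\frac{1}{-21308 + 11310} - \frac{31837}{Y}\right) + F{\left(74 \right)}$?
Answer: $- \frac{318306735}{4089182} \approx -77.841$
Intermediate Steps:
$Y = 409$ ($Y = 3379 - 2970 = 409$)
$F{\left(n \right)} = 0$ ($F{\left(n \right)} = 0 n = 0$)
$\left(\frac{1}{-21308 + 11310} - \frac{31837}{Y}\right) + F{\left(74 \right)} = \left(\frac{1}{-21308 + 11310} - \frac{31837}{409}\right) + 0 = \left(\frac{1}{-9998} - \frac{31837}{409}\right) + 0 = \left(- \frac{1}{9998} - \frac{31837}{409}\right) + 0 = - \frac{318306735}{4089182} + 0 = - \frac{318306735}{4089182}$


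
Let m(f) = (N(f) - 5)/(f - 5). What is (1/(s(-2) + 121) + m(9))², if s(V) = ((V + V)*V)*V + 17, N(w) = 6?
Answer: 3969/59536 ≈ 0.066666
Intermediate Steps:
s(V) = 17 + 2*V³ (s(V) = ((2*V)*V)*V + 17 = (2*V²)*V + 17 = 2*V³ + 17 = 17 + 2*V³)
m(f) = 1/(-5 + f) (m(f) = (6 - 5)/(f - 5) = 1/(-5 + f))
(1/(s(-2) + 121) + m(9))² = (1/((17 + 2*(-2)³) + 121) + 1/(-5 + 9))² = (1/((17 + 2*(-8)) + 121) + 1/4)² = (1/((17 - 16) + 121) + ¼)² = (1/(1 + 121) + ¼)² = (1/122 + ¼)² = (63/244)² = 3969/59536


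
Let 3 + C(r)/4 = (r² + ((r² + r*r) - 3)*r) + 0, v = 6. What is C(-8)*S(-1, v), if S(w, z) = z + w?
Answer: -18780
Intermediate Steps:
S(w, z) = w + z
C(r) = -12 + 4*r² + 4*r*(-3 + 2*r²) (C(r) = -12 + 4*((r² + ((r² + r*r) - 3)*r) + 0) = -12 + 4*((r² + ((r² + r²) - 3)*r) + 0) = -12 + 4*((r² + (2*r² - 3)*r) + 0) = -12 + 4*((r² + (-3 + 2*r²)*r) + 0) = -12 + 4*((r² + r*(-3 + 2*r²)) + 0) = -12 + 4*(r² + r*(-3 + 2*r²)) = -12 + (4*r² + 4*r*(-3 + 2*r²)) = -12 + 4*r² + 4*r*(-3 + 2*r²))
C(-8)*S(-1, v) = (-12 - 12*(-8) + 4*(-8)² + 8*(-8)³)*(-1 + 6) = (-12 + 96 + 4*64 + 8*(-512))*5 = (-12 + 96 + 256 - 4096)*5 = -3756*5 = -18780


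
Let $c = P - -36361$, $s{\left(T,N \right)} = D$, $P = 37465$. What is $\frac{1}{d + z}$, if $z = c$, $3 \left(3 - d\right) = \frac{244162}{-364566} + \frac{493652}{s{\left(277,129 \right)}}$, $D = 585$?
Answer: $\frac{106635555}{7842825406718} \approx 1.3597 \cdot 10^{-5}$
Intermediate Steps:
$s{\left(T,N \right)} = 585$
$d = - \frac{29651076712}{106635555}$ ($d = 3 - \frac{\frac{244162}{-364566} + \frac{493652}{585}}{3} = 3 - \frac{244162 \left(- \frac{1}{364566}\right) + 493652 \cdot \frac{1}{585}}{3} = 3 - \frac{- \frac{122081}{182283} + \frac{493652}{585}}{3} = 3 - \frac{29970983377}{106635555} = - \frac{29651076712}{106635555} \approx -278.06$)
$c = 73826$ ($c = 37465 - -36361 = 37465 + 36361 = 73826$)
$z = 73826$
$\frac{1}{d + z} = \frac{1}{- \frac{29651076712}{106635555} + 73826} = \frac{1}{\frac{7842825406718}{106635555}} = \frac{106635555}{7842825406718}$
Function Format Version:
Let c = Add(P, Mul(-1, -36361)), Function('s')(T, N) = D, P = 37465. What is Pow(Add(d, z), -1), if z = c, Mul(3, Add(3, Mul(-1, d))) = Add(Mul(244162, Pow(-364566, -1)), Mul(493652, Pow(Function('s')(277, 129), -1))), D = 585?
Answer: Rational(106635555, 7842825406718) ≈ 1.3597e-5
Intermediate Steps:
Function('s')(T, N) = 585
d = Rational(-29651076712, 106635555) (d = Add(3, Mul(Rational(-1, 3), Add(Mul(244162, Pow(-364566, -1)), Mul(493652, Pow(585, -1))))) = Add(3, Mul(Rational(-1, 3), Add(Mul(244162, Rational(-1, 364566)), Mul(493652, Rational(1, 585))))) = Add(3, Mul(Rational(-1, 3), Add(Rational(-122081, 182283), Rational(493652, 585)))) = Add(3, Mul(Rational(-1, 3), Rational(29970983377, 35545185))) = Add(3, Rational(-29970983377, 106635555)) = Rational(-29651076712, 106635555) ≈ -278.06)
c = 73826 (c = Add(37465, Mul(-1, -36361)) = Add(37465, 36361) = 73826)
z = 73826
Pow(Add(d, z), -1) = Pow(Add(Rational(-29651076712, 106635555), 73826), -1) = Pow(Rational(7842825406718, 106635555), -1) = Rational(106635555, 7842825406718)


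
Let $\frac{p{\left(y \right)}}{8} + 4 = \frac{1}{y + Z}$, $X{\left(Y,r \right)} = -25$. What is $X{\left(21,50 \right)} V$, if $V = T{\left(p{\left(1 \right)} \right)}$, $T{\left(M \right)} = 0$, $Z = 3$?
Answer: $0$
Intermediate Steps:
$p{\left(y \right)} = -32 + \frac{8}{3 + y}$ ($p{\left(y \right)} = -32 + \frac{8}{y + 3} = -32 + \frac{8}{3 + y}$)
$V = 0$
$X{\left(21,50 \right)} V = \left(-25\right) 0 = 0$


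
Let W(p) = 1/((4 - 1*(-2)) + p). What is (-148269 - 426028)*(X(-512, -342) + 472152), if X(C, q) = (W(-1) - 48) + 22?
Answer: -1355703301407/5 ≈ -2.7114e+11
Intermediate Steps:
W(p) = 1/(6 + p) (W(p) = 1/((4 + 2) + p) = 1/(6 + p))
X(C, q) = -129/5 (X(C, q) = (1/(6 - 1) - 48) + 22 = (1/5 - 48) + 22 = (⅕ - 48) + 22 = -239/5 + 22 = -129/5)
(-148269 - 426028)*(X(-512, -342) + 472152) = (-148269 - 426028)*(-129/5 + 472152) = -574297*2360631/5 = -1355703301407/5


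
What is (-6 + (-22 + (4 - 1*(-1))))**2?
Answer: 529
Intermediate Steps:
(-6 + (-22 + (4 - 1*(-1))))**2 = (-6 + (-22 + (4 + 1)))**2 = (-6 + (-22 + 5))**2 = (-6 - 17)**2 = (-23)**2 = 529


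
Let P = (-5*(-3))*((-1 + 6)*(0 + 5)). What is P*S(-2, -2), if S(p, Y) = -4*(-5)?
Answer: 7500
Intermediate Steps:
S(p, Y) = 20
P = 375 (P = 15*(5*5) = 15*25 = 375)
P*S(-2, -2) = 375*20 = 7500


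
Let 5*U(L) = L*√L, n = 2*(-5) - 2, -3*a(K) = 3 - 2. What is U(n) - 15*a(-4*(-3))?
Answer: 5 - 24*I*√3/5 ≈ 5.0 - 8.3138*I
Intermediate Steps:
a(K) = -⅓ (a(K) = -(3 - 2)/3 = -⅓*1 = -⅓)
n = -12 (n = -10 - 2 = -12)
U(L) = L^(3/2)/5 (U(L) = (L*√L)/5 = L^(3/2)/5)
U(n) - 15*a(-4*(-3)) = (-12)^(3/2)/5 - 15*(-⅓) = (-24*I*√3)/5 + 5 = -24*I*√3/5 + 5 = 5 - 24*I*√3/5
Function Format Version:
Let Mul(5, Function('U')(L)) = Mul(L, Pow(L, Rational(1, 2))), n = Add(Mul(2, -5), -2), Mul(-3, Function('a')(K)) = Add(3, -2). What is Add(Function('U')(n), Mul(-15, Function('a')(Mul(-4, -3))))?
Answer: Add(5, Mul(Rational(-24, 5), I, Pow(3, Rational(1, 2)))) ≈ Add(5.0000, Mul(-8.3138, I))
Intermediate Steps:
Function('a')(K) = Rational(-1, 3) (Function('a')(K) = Mul(Rational(-1, 3), Add(3, -2)) = Mul(Rational(-1, 3), 1) = Rational(-1, 3))
n = -12 (n = Add(-10, -2) = -12)
Function('U')(L) = Mul(Rational(1, 5), Pow(L, Rational(3, 2))) (Function('U')(L) = Mul(Rational(1, 5), Mul(L, Pow(L, Rational(1, 2)))) = Mul(Rational(1, 5), Pow(L, Rational(3, 2))))
Add(Function('U')(n), Mul(-15, Function('a')(Mul(-4, -3)))) = Add(Mul(Rational(1, 5), Pow(-12, Rational(3, 2))), Mul(-15, Rational(-1, 3))) = Add(Mul(Rational(1, 5), Mul(-24, I, Pow(3, Rational(1, 2)))), 5) = Add(Mul(Rational(-24, 5), I, Pow(3, Rational(1, 2))), 5) = Add(5, Mul(Rational(-24, 5), I, Pow(3, Rational(1, 2))))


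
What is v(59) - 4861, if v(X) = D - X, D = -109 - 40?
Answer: -5069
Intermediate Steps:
D = -149
v(X) = -149 - X
v(59) - 4861 = (-149 - 1*59) - 4861 = (-149 - 59) - 4861 = -208 - 4861 = -5069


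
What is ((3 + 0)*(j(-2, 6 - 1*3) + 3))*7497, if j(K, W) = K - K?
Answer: 67473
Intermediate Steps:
j(K, W) = 0
((3 + 0)*(j(-2, 6 - 1*3) + 3))*7497 = ((3 + 0)*(0 + 3))*7497 = (3*3)*7497 = 9*7497 = 67473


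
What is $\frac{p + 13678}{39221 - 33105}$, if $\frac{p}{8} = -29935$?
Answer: $- \frac{112901}{3058} \approx -36.92$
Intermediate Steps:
$p = -239480$ ($p = 8 \left(-29935\right) = -239480$)
$\frac{p + 13678}{39221 - 33105} = \frac{-239480 + 13678}{39221 - 33105} = - \frac{225802}{6116} = \left(-225802\right) \frac{1}{6116} = - \frac{112901}{3058}$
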